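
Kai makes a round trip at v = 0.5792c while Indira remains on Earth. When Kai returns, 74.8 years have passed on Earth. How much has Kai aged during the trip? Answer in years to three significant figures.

γ = 1/√(1 − 0.5792²) = 1/√0.6645 = 1.227
Kai's clock measures proper time along the trip: τ = Δt/γ = 74.8/1.227 years.

τ = 61.0 years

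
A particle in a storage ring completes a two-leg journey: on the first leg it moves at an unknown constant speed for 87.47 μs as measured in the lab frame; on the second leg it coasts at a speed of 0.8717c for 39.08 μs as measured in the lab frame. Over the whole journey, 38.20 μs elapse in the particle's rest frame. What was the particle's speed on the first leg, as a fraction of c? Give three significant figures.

β = 0.976

Leg 1: speed unknown; τ_1 = 87.47/γ_1.
Leg 2: γ = 1/√(1 − 0.8717²) = 1/√0.2401 = 2.041; τ_2 = 39.08/2.041 = 19.15 μs.
Total proper time: τ_1 + 19.15 = 38.20, so τ_1 = 38.20 − 19.15 = 19.05 μs.
γ_1 = 87.47/19.05 = 4.592; β = √(1 − 1/γ²) = √0.9526.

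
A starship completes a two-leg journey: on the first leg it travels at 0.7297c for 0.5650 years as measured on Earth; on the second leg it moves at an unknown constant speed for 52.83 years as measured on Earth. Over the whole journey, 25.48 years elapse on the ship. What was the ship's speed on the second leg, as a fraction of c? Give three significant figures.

β = 0.880

Leg 1: γ = 1/√(1 − 0.7297²) = 1/√0.4675 = 1.462; τ_1 = 0.5650/1.462 = 0.3863 years.
Leg 2: speed unknown; τ_2 = 52.83/γ_2.
Total proper time: 0.3863 + τ_2 = 25.48, so τ_2 = 25.48 − 0.3863 = 25.09 years.
γ_2 = 52.83/25.09 = 2.105; β = √(1 − 1/γ²) = √0.7744.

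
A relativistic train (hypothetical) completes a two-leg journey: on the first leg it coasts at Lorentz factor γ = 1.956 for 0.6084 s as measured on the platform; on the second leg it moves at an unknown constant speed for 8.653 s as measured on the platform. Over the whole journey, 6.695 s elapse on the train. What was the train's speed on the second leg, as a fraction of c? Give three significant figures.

Leg 1: γ = 1.956; τ_1 = 0.6084/1.956 = 0.3110 s.
Leg 2: speed unknown; τ_2 = 8.653/γ_2.
Total proper time: 0.3110 + τ_2 = 6.695, so τ_2 = 6.695 − 0.3110 = 6.384 s.
γ_2 = 8.653/6.384 = 1.355; β = √(1 − 1/γ²) = √0.4557.

β = 0.675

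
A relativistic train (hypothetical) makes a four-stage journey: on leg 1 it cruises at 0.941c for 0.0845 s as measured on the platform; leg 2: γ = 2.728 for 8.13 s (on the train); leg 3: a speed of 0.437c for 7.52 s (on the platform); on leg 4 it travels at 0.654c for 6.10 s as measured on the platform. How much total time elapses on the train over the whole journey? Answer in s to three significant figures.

τ = 19.5 s

Leg 1: γ = 1/√(1 − 0.941²) = 1/√0.1145 = 2.955; τ_1 = 0.0845/2.955 = 0.02860 s.
Leg 2: 8.13 s is already measured on the train.
Leg 3: γ = 1/√(1 − 0.437²) = 1/√0.8090 = 1.112; τ_3 = 7.52/1.112 = 6.764 s.
Leg 4: γ = 1/√(1 − 0.654²) = 1/√0.5723 = 1.322; τ_4 = 6.10/1.322 = 4.615 s.
Total: 0.02860 + 8.130 + 6.764 + 4.615 s.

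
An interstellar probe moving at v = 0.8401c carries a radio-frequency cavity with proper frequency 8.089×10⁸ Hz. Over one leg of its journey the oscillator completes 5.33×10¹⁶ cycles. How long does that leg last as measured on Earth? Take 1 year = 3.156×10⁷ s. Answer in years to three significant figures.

γ = 1/√(1 − 0.8401²) = 1/√0.2942 = 1.844
Proper time for N cycles: τ = N/f = 5.33×10¹⁶/(8.089×10⁸) = 6.589×10⁷ s = 2.088 years.
Lab-frame duration Δt = γτ = 1.844 × 2.088 = 3.849 years.

Δt = 3.85 years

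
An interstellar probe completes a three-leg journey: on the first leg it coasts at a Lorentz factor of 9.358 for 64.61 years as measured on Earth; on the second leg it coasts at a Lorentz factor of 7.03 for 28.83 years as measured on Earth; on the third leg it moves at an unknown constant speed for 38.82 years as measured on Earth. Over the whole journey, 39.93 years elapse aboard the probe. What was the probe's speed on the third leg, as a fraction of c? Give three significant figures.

β = 0.667

Leg 1: γ = 9.358; τ_1 = 64.61/9.358 = 6.904 years.
Leg 2: γ = 7.03; τ_2 = 28.83/7.030 = 4.101 years.
Leg 3: speed unknown; τ_3 = 38.82/γ_3.
Total proper time: 6.904 + 4.101 + τ_3 = 39.93, so τ_3 = 39.93 − 11.01 = 28.92 years.
γ_3 = 38.82/28.92 = 1.342; β = √(1 − 1/γ²) = √0.4448.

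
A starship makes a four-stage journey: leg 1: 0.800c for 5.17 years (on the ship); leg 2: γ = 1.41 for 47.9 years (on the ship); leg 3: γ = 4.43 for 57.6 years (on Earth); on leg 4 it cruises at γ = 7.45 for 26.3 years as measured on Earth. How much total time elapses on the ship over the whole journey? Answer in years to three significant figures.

τ = 69.6 years

Leg 1: 5.17 years is already measured on the ship.
Leg 2: 47.9 years is already measured on the ship.
Leg 3: γ = 4.43; τ_3 = 57.6/4.430 = 13.00 years.
Leg 4: γ = 7.45; τ_4 = 26.3/7.450 = 3.530 years.
Total: 5.170 + 47.90 + 13.00 + 3.530 years.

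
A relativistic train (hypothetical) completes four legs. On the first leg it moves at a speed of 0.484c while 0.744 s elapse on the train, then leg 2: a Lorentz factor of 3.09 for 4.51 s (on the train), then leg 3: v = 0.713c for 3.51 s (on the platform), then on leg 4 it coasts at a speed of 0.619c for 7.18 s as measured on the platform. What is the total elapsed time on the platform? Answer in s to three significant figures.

Δt = 25.5 s

Leg 1: γ = 1/√(1 − 0.484²) = 1/√0.7657 = 1.143; Δt_1 = 1.143 × 0.744 = 0.8502 s.
Leg 2: γ = 3.09; Δt_2 = 3.090 × 4.51 = 13.94 s.
Leg 3: 3.51 s is already measured on the platform.
Leg 4: 7.18 s is already measured on the platform.
Total: 0.8502 + 13.94 + 3.510 + 7.180 s.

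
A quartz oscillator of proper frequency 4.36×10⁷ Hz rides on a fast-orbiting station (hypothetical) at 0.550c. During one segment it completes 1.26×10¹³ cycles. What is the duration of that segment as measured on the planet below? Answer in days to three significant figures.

Δt = 4.00 days

γ = 1/√(1 − 0.550²) = 1/√0.6975 = 1.197
Proper time for N cycles: τ = N/f = 1.26×10¹³/(4.36×10⁷) = 2.890×10⁵ s = 3.345 days.
Lab-frame duration Δt = γτ = 1.197 × 3.345 = 4.005 days.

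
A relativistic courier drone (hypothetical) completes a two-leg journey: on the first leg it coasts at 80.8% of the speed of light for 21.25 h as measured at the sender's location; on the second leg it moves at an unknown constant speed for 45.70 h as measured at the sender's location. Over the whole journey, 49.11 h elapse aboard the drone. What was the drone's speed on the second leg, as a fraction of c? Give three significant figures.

Leg 1: β = 0.808; γ = 1/√(1 − 0.808²) = 1/√0.3471 = 1.697; τ_1 = 21.25/1.697 = 12.52 h.
Leg 2: speed unknown; τ_2 = 45.70/γ_2.
Total proper time: 12.52 + τ_2 = 49.11, so τ_2 = 49.11 − 12.52 = 36.59 h.
γ_2 = 45.70/36.59 = 1.249; β = √(1 − 1/γ²) = √0.3590.

β = 0.599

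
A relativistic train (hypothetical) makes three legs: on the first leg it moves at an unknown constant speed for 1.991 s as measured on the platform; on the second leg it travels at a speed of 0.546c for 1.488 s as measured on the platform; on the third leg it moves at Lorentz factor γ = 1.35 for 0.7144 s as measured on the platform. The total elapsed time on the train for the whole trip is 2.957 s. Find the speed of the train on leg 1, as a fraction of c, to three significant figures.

Leg 1: speed unknown; τ_1 = 1.991/γ_1.
Leg 2: γ = 1/√(1 − 0.546²) = 1/√0.7019 = 1.194; τ_2 = 1.488/1.194 = 1.247 s.
Leg 3: γ = 1.35; τ_3 = 0.7144/1.350 = 0.5292 s.
Total proper time: τ_1 + 1.247 + 0.5292 = 2.957, so τ_1 = 2.957 − 1.776 = 1.181 s.
γ_1 = 1.991/1.181 = 1.686; β = √(1 − 1/γ²) = √0.6480.

β = 0.805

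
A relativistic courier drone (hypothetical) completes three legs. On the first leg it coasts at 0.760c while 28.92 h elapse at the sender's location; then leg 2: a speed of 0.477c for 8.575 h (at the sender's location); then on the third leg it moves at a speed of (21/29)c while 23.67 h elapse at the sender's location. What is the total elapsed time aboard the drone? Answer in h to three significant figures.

τ = 42.7 h

Leg 1: γ = 1/√(1 − 0.760²) = 1/√0.4224 = 1.539; τ_1 = 28.92/1.539 = 18.80 h.
Leg 2: γ = 1/√(1 − 0.477²) = 1/√0.7725 = 1.138; τ_2 = 8.575/1.138 = 7.537 h.
Leg 3: γ = 1/√(1 − (21/29)²) = 29/20 = 1.450; τ_3 = 23.67/1.450 = 16.32 h.
Total: 18.80 + 7.537 + 16.32 h.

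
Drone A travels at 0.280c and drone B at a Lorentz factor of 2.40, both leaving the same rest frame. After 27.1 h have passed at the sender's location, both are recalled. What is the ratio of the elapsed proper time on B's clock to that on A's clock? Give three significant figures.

A: γ = 1/√(1 − 0.280²) = 25/24 ≈ 1.042. B: γ = 2.40.
τ_A/τ_B = γ_B/γ_A = 2.400/1.042 = 2.304, so τ_B/τ_A = 0.4340.

τ_B/τ_A = 0.434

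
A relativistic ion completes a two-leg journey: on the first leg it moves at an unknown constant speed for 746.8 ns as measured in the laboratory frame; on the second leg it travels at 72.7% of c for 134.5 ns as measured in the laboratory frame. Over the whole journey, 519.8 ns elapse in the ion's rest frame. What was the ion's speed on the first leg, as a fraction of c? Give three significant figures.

Leg 1: speed unknown; τ_1 = 746.8/γ_1.
Leg 2: β = 0.727; γ = 1/√(1 − 0.727²) = 1/√0.4715 = 1.456; τ_2 = 134.5/1.456 = 92.35 ns.
Total proper time: τ_1 + 92.35 = 519.8, so τ_1 = 519.8 − 92.35 = 427.4 ns.
γ_1 = 746.8/427.4 = 1.747; β = √(1 − 1/γ²) = √0.6724.

β = 0.820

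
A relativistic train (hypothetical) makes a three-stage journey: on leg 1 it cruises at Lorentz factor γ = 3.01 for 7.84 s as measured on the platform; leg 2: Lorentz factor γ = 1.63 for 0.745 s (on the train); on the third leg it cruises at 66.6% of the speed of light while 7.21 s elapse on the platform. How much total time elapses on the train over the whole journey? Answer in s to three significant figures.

τ = 8.73 s

Leg 1: γ = 3.01; τ_1 = 7.84/3.010 = 2.605 s.
Leg 2: 0.745 s is already measured on the train.
Leg 3: β = 0.666; γ = 1/√(1 − 0.666²) = 1/√0.5564 = 1.341; τ_3 = 7.21/1.341 = 5.378 s.
Total: 2.605 + 0.7450 + 5.378 s.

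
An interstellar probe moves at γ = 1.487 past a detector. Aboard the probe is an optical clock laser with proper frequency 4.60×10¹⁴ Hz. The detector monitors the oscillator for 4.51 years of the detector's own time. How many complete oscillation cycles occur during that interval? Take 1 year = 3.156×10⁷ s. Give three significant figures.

N = 4.40×10²²

γ = 1.487
During 4.51 years of lab time, the oscillator's proper time advances by τ = Δt/γ = 4.51/1.487 = 3.033 years = 9.572×10⁷ s.
N = f × τ = 4.60×10¹⁴ × 9.572×10⁷ = 4.403×10²².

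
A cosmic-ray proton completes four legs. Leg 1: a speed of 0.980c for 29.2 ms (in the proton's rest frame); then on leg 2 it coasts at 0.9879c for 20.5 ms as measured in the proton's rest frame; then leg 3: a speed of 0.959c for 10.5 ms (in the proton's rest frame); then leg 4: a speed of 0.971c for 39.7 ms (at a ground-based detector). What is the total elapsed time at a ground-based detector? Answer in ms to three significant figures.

Leg 1: γ = 1/√(1 − 0.980²) = 1/√0.03960 = 5.025; Δt_1 = 5.025 × 29.2 = 146.7 ms.
Leg 2: γ = 1/√(1 − 0.9879²) = 1/√0.02405 = 6.448; Δt_2 = 6.448 × 20.5 = 132.2 ms.
Leg 3: γ = 1/√(1 − 0.959²) = 1/√0.08032 = 3.529; Δt_3 = 3.529 × 10.5 = 37.05 ms.
Leg 4: 39.7 ms is already measured at a ground-based detector.
Total: 146.7 + 132.2 + 37.05 + 39.70 ms.

Δt = 356 ms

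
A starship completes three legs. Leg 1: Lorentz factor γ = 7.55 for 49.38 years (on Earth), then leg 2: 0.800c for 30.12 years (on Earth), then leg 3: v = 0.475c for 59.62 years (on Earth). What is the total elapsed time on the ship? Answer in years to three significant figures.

Leg 1: γ = 7.55; τ_1 = 49.38/7.550 = 6.540 years.
Leg 2: γ = 1/√(1 − 0.800²) = 5/3 ≈ 1.667; τ_2 = 30.12/1.667 = 18.07 years.
Leg 3: γ = 1/√(1 − 0.475²) = 1/√0.7744 = 1.136; τ_3 = 59.62/1.136 = 52.46 years.
Total: 6.540 + 18.07 + 52.46 years.

τ = 77.1 years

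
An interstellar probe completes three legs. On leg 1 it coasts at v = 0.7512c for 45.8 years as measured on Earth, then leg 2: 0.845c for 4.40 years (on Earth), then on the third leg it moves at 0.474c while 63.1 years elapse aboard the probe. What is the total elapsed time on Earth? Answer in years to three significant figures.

Δt = 122 years

Leg 1: 45.8 years is already measured on Earth.
Leg 2: 4.40 years is already measured on Earth.
Leg 3: γ = 1/√(1 − 0.474²) = 1/√0.7753 = 1.136; Δt_3 = 1.136 × 63.1 = 71.66 years.
Total: 45.80 + 4.400 + 71.66 years.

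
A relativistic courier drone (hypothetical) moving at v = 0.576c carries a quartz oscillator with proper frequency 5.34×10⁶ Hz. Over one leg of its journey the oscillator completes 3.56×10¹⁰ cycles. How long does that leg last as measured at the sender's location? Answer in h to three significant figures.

γ = 1/√(1 − 0.576²) = 1/√0.6682 = 1.223
Proper time for N cycles: τ = N/f = 3.56×10¹⁰/(5.34×10⁶) = 6.667×10³ s = 1.852 h.
Lab-frame duration Δt = γτ = 1.223 × 1.852 = 2.265 h.

Δt = 2.27 h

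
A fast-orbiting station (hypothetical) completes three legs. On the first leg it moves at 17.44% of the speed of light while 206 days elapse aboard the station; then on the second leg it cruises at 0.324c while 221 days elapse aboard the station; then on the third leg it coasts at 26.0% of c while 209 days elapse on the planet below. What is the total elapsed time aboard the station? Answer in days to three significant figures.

τ = 629 days

Leg 1: 206 days is already measured aboard the station.
Leg 2: 221 days is already measured aboard the station.
Leg 3: β = 0.260; γ = 1/√(1 − 0.260²) = 1/√0.9324 = 1.036; τ_3 = 209/1.036 = 201.8 days.
Total: 206.0 + 221.0 + 201.8 days.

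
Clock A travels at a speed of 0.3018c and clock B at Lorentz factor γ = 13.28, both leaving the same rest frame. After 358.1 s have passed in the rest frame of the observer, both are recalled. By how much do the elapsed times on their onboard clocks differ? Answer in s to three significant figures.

|τ_A − τ_B| = 314 s

A: γ = 1/√(1 − 0.3018²) = 1/√0.9089 = 1.049; τ_A = 358.1/1.049 = 341.4 s.
B: γ = 13.28; τ_B = 358.1/13.28 = 26.97 s.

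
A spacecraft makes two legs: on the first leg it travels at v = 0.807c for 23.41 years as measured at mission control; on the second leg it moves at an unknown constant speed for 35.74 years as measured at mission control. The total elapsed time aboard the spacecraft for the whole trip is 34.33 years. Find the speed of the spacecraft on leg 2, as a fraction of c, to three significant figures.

β = 0.819

Leg 1: γ = 1/√(1 − 0.807²) = 1/√0.3488 = 1.693; τ_1 = 23.41/1.693 = 13.82 years.
Leg 2: speed unknown; τ_2 = 35.74/γ_2.
Total proper time: 13.82 + τ_2 = 34.33, so τ_2 = 34.33 − 13.82 = 20.51 years.
γ_2 = 35.74/20.51 = 1.743; β = √(1 − 1/γ²) = √0.6708.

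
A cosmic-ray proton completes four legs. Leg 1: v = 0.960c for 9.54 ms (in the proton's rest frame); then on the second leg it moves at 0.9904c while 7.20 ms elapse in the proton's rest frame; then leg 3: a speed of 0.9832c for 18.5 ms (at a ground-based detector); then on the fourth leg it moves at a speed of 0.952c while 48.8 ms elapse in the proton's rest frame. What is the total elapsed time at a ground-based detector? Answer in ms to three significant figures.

Leg 1: γ = 1/√(1 − 0.960²) = 1/√0.07840 = 3.571; Δt_1 = 3.571 × 9.54 = 34.07 ms.
Leg 2: γ = 1/√(1 − 0.9904²) = 1/√0.01911 = 7.234; Δt_2 = 7.234 × 7.20 = 52.09 ms.
Leg 3: 18.5 ms is already measured at a ground-based detector.
Leg 4: γ = 1/√(1 − 0.952²) = 1/√0.09370 = 3.267; Δt_4 = 3.267 × 48.8 = 159.4 ms.
Total: 34.07 + 52.09 + 18.50 + 159.4 ms.

Δt = 264 ms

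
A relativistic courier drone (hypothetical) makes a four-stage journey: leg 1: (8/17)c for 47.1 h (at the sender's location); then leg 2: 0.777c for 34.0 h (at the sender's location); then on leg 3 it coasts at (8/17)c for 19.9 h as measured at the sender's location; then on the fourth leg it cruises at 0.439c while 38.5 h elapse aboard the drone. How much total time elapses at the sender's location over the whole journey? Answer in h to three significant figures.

Leg 1: 47.1 h is already measured at the sender's location.
Leg 2: 34.0 h is already measured at the sender's location.
Leg 3: 19.9 h is already measured at the sender's location.
Leg 4: γ = 1/√(1 − 0.439²) = 1/√0.8073 = 1.113; Δt_4 = 1.113 × 38.5 = 42.85 h.
Total: 47.10 + 34.00 + 19.90 + 42.85 h.

Δt = 144 h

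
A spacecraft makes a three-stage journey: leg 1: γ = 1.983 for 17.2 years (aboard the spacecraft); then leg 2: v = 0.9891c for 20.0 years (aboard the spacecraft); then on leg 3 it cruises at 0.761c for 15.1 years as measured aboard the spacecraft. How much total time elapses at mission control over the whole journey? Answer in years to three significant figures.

Leg 1: γ = 1.983; Δt_1 = 1.983 × 17.2 = 34.11 years.
Leg 2: γ = 1/√(1 − 0.9891²) = 1/√0.02168 = 6.791; Δt_2 = 6.791 × 20.0 = 135.8 years.
Leg 3: γ = 1/√(1 − 0.761²) = 1/√0.4209 = 1.541; Δt_3 = 1.541 × 15.1 = 23.28 years.
Total: 34.11 + 135.8 + 23.28 years.

Δt = 193 years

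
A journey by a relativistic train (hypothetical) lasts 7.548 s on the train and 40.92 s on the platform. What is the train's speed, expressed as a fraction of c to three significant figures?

v = 0.983c

The proper time is measured on the train (both events occur at the train's location); Δt is measured on the platform. γ = Δt/τ = 40.92/7.548 = 5.421.
β = √(1 − 1/γ²) = √(1 − 0.03402) = √0.9660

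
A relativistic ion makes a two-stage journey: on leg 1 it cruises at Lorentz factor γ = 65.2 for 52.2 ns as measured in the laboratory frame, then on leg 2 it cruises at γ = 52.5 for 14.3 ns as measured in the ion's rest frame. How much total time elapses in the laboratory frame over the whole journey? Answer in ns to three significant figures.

Leg 1: 52.2 ns is already measured in the laboratory frame.
Leg 2: γ = 52.5; Δt_2 = 52.50 × 14.3 = 750.7 ns.
Total: 52.20 + 750.7 ns.

Δt = 803 ns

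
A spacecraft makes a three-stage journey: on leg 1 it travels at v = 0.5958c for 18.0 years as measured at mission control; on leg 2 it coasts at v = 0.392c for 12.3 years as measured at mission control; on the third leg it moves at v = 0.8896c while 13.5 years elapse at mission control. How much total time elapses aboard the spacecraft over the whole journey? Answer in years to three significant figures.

τ = 31.9 years

Leg 1: γ = 1/√(1 − 0.5958²) = 1/√0.6450 = 1.245; τ_1 = 18.0/1.245 = 14.46 years.
Leg 2: γ = 1/√(1 − 0.392²) = 1/√0.8463 = 1.087; τ_2 = 12.3/1.087 = 11.32 years.
Leg 3: γ = 1/√(1 − 0.8896²) = 1/√0.2086 = 2.189; τ_3 = 13.5/2.189 = 6.166 years.
Total: 14.46 + 11.32 + 6.166 years.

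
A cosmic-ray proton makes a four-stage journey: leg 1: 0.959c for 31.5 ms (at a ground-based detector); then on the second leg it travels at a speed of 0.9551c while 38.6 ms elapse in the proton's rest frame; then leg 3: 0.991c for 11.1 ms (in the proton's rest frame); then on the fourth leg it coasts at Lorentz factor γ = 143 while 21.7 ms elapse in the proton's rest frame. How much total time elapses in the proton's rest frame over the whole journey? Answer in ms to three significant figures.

τ = 80.3 ms

Leg 1: γ = 1/√(1 − 0.959²) = 1/√0.08032 = 3.529; τ_1 = 31.5/3.529 = 8.927 ms.
Leg 2: 38.6 ms is already measured in the proton's rest frame.
Leg 3: 11.1 ms is already measured in the proton's rest frame.
Leg 4: 21.7 ms is already measured in the proton's rest frame.
Total: 8.927 + 38.60 + 11.10 + 21.70 ms.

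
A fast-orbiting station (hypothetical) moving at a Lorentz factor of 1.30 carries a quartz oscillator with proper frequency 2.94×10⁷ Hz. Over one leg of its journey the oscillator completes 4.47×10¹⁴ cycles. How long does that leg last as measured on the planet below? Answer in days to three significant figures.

Δt = 229 days

γ = 1.30
Proper time for N cycles: τ = N/f = 4.47×10¹⁴/(2.94×10⁷) = 1.520×10⁷ s = 176.0 days.
Lab-frame duration Δt = γτ = 1.300 × 176.0 = 228.8 days.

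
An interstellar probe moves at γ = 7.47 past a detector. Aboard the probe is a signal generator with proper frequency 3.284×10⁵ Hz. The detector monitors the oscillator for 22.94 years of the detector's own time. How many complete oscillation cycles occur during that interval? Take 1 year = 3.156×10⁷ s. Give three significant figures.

N = 3.18×10¹³

γ = 7.47
During 22.94 years of lab time, the oscillator's proper time advances by τ = Δt/γ = 22.94/7.470 = 3.071 years = 9.692×10⁷ s.
N = f × τ = 3.284×10⁵ × 9.692×10⁷ = 3.183×10¹³.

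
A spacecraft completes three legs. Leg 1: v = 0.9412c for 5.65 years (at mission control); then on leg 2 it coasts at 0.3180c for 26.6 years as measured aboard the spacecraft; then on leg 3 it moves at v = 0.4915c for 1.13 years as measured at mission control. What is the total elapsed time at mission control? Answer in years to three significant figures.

Leg 1: 5.65 years is already measured at mission control.
Leg 2: γ = 1/√(1 − 0.3180²) = 1/√0.8989 = 1.055; Δt_2 = 1.055 × 26.6 = 28.06 years.
Leg 3: 1.13 years is already measured at mission control.
Total: 5.650 + 28.06 + 1.130 years.

Δt = 34.8 years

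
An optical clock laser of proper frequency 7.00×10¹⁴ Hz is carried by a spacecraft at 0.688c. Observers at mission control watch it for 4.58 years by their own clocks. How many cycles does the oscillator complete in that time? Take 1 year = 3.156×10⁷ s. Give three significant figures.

γ = 1/√(1 − 0.688²) = 1/√0.5267 = 1.378
During 4.58 years of lab time, the oscillator's proper time advances by τ = Δt/γ = 4.58/1.378 = 3.324 years = 1.049×10⁸ s.
N = f × τ = 7.00×10¹⁴ × 1.049×10⁸ = 7.343×10²².

N = 7.34×10²²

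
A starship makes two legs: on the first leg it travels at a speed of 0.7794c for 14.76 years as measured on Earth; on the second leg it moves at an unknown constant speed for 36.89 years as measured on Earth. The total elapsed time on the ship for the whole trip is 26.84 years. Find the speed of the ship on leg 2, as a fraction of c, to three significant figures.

Leg 1: γ = 1/√(1 − 0.7794²) = 1/√0.3925 = 1.596; τ_1 = 14.76/1.596 = 9.248 years.
Leg 2: speed unknown; τ_2 = 36.89/γ_2.
Total proper time: 9.248 + τ_2 = 26.84, so τ_2 = 26.84 − 9.248 = 17.59 years.
γ_2 = 36.89/17.59 = 2.097; β = √(1 − 1/γ²) = √0.7726.

β = 0.879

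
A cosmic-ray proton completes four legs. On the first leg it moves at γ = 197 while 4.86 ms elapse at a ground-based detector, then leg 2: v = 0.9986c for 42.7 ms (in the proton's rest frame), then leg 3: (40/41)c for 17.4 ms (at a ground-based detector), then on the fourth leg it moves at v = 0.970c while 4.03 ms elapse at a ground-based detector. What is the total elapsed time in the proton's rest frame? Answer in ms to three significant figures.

Leg 1: γ = 197; τ_1 = 4.86/197.0 = 0.02467 ms.
Leg 2: 42.7 ms is already measured in the proton's rest frame.
Leg 3: γ = 1/√(1 − (40/41)²) = 41/9 ≈ 4.556; τ_3 = 17.4/4.556 = 3.820 ms.
Leg 4: γ = 1/√(1 − 0.970²) = 1/√0.05910 = 4.113; τ_4 = 4.03/4.113 = 0.9797 ms.
Total: 0.02467 + 42.70 + 3.820 + 0.9797 ms.

τ = 47.5 ms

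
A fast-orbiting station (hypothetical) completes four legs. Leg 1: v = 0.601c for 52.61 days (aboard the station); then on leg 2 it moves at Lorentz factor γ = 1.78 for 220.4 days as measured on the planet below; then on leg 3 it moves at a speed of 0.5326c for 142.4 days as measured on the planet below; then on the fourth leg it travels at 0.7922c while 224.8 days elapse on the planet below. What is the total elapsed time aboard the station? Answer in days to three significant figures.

τ = 434 days

Leg 1: 52.61 days is already measured aboard the station.
Leg 2: γ = 1.78; τ_2 = 220.4/1.780 = 123.8 days.
Leg 3: γ = 1/√(1 − 0.5326²) = 1/√0.7163 = 1.182; τ_3 = 142.4/1.182 = 120.5 days.
Leg 4: γ = 1/√(1 − 0.7922²) = 1/√0.3724 = 1.639; τ_4 = 224.8/1.639 = 137.2 days.
Total: 52.61 + 123.8 + 120.5 + 137.2 days.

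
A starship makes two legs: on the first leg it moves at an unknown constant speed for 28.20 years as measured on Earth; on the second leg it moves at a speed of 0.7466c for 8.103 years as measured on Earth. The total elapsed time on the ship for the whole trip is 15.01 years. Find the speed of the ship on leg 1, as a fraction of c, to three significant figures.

Leg 1: speed unknown; τ_1 = 28.20/γ_1.
Leg 2: γ = 1/√(1 − 0.7466²) = 1/√0.4426 = 1.503; τ_2 = 8.103/1.503 = 5.391 years.
Total proper time: τ_1 + 5.391 = 15.01, so τ_1 = 15.01 − 5.391 = 9.619 years.
γ_1 = 28.20/9.619 = 2.932; β = √(1 − 1/γ²) = √0.8836.

β = 0.940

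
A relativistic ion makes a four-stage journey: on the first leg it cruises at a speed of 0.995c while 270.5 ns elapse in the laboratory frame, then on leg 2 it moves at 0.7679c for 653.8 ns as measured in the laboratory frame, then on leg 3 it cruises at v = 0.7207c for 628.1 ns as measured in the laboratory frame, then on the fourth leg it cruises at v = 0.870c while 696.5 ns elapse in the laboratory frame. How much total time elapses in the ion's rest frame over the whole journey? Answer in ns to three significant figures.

τ = 1220 ns

Leg 1: γ = 1/√(1 − 0.995²) = 1/√0.009975 = 10.01; τ_1 = 270.5/10.01 = 27.02 ns.
Leg 2: γ = 1/√(1 − 0.7679²) = 1/√0.4103 = 1.561; τ_2 = 653.8/1.561 = 418.8 ns.
Leg 3: γ = 1/√(1 − 0.7207²) = 1/√0.4806 = 1.442; τ_3 = 628.1/1.442 = 435.4 ns.
Leg 4: γ = 1/√(1 − 0.870²) = 1/√0.2431 = 2.028; τ_4 = 696.5/2.028 = 343.4 ns.
Total: 27.02 + 418.8 + 435.4 + 343.4 ns.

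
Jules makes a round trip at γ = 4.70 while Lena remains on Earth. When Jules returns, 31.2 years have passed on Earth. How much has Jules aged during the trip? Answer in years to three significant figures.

τ = 6.64 years

γ = 4.70
Jules's clock measures proper time along the trip: τ = Δt/γ = 31.2/4.700 years.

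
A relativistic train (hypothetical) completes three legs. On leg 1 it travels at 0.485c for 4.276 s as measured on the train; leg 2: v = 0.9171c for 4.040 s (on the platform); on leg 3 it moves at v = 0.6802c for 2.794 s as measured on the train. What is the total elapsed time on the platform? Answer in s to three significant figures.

Δt = 12.7 s

Leg 1: γ = 1/√(1 − 0.485²) = 1/√0.7648 = 1.143; Δt_1 = 1.143 × 4.276 = 4.890 s.
Leg 2: 4.040 s is already measured on the platform.
Leg 3: γ = 1/√(1 − 0.6802²) = 1/√0.5373 = 1.364; Δt_3 = 1.364 × 2.794 = 3.812 s.
Total: 4.890 + 4.040 + 3.812 s.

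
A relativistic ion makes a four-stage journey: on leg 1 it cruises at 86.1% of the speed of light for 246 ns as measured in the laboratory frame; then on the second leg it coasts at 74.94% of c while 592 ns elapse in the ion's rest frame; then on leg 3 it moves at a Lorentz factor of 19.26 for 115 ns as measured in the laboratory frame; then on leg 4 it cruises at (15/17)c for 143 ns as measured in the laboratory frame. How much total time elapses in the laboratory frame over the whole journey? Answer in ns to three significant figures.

Leg 1: 246 ns is already measured in the laboratory frame.
Leg 2: β = 0.7494; γ = 1/√(1 − 0.7494²) = 1/√0.4384 = 1.510; Δt_2 = 1.510 × 592 = 894.1 ns.
Leg 3: 115 ns is already measured in the laboratory frame.
Leg 4: 143 ns is already measured in the laboratory frame.
Total: 246.0 + 894.1 + 115.0 + 143.0 ns.

Δt = 1400 ns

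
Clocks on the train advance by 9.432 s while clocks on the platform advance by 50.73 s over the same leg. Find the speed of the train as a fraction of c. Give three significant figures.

β = 0.983

The proper time is measured on the train (both events occur at the train's location); Δt is measured on the platform. γ = Δt/τ = 50.73/9.432 = 5.378.
β = √(1 − 1/γ²) = √(1 − 0.03457) = √0.9654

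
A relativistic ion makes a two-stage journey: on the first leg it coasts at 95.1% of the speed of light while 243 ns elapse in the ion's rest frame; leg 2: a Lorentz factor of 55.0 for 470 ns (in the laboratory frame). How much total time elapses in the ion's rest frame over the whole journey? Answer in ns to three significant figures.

Leg 1: 243 ns is already measured in the ion's rest frame.
Leg 2: γ = 55.0; τ_2 = 470/55.00 = 8.545 ns.
Total: 243.0 + 8.545 ns.

τ = 252 ns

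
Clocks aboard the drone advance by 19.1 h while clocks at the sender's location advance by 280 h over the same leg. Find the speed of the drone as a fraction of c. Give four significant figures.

β = 0.9977

The proper time is measured aboard the drone (both events occur at the drone's location); Δt is measured at the sender's location. γ = Δt/τ = 280/19.1 = 14.66.
β = √(1 − 1/γ²) = √(1 − 0.004653) = √0.9953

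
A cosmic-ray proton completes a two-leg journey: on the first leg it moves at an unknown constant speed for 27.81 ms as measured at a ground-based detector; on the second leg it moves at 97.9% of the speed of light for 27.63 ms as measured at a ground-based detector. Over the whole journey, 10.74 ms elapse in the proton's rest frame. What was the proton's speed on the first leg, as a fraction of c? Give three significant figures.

Leg 1: speed unknown; τ_1 = 27.81/γ_1.
Leg 2: β = 0.979; γ = 1/√(1 − 0.979²) = 1/√0.04156 = 4.905; τ_2 = 27.63/4.905 = 5.633 ms.
Total proper time: τ_1 + 5.633 = 10.74, so τ_1 = 10.74 − 5.633 = 5.107 ms.
γ_1 = 27.81/5.107 = 5.445; β = √(1 − 1/γ²) = √0.9663.

β = 0.983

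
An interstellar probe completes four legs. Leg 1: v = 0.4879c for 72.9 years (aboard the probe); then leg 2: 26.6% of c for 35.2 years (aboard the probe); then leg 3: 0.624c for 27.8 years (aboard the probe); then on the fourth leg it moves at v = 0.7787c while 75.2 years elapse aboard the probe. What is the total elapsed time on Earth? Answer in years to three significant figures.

Δt = 275 years

Leg 1: γ = 1/√(1 − 0.4879²) = 1/√0.7620 = 1.146; Δt_1 = 1.146 × 72.9 = 83.51 years.
Leg 2: β = 0.266; γ = 1/√(1 − 0.266²) = 1/√0.9292 = 1.037; Δt_2 = 1.037 × 35.2 = 36.52 years.
Leg 3: γ = 1/√(1 − 0.624²) = 1/√0.6106 = 1.280; Δt_3 = 1.280 × 27.8 = 35.58 years.
Leg 4: γ = 1/√(1 − 0.7787²) = 1/√0.3936 = 1.594; Δt_4 = 1.594 × 75.2 = 119.9 years.
Total: 83.51 + 36.52 + 35.58 + 119.9 years.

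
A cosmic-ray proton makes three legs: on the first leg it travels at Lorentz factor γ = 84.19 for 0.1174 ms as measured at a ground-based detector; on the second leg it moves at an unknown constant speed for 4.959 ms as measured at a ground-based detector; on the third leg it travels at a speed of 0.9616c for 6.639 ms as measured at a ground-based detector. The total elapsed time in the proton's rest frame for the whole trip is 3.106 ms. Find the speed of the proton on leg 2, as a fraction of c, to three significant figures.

β = 0.966

Leg 1: γ = 84.19; τ_1 = 0.1174/84.19 = 0.001394 ms.
Leg 2: speed unknown; τ_2 = 4.959/γ_2.
Leg 3: γ = 1/√(1 − 0.9616²) = 1/√0.07533 = 3.644; τ_3 = 6.639/3.644 = 1.822 ms.
Total proper time: 0.001394 + τ_2 + 1.822 = 3.106, so τ_2 = 3.106 − 1.823 = 1.283 ms.
γ_2 = 4.959/1.283 = 3.867; β = √(1 − 1/γ²) = √0.9331.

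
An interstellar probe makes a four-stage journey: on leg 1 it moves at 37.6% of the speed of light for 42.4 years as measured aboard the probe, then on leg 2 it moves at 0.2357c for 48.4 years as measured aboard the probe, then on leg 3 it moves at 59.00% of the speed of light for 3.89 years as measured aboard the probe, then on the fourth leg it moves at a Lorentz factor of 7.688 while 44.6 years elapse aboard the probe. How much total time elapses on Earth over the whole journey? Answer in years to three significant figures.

Δt = 443 years

Leg 1: β = 0.376; γ = 1/√(1 − 0.376²) = 1/√0.8586 = 1.079; Δt_1 = 1.079 × 42.4 = 45.76 years.
Leg 2: γ = 1/√(1 − 0.2357²) = 1/√0.9444 = 1.029; Δt_2 = 1.029 × 48.4 = 49.80 years.
Leg 3: β = 0.5900; γ = 1/√(1 − 0.5900²) = 1/√0.6519 = 1.239; Δt_3 = 1.239 × 3.89 = 4.818 years.
Leg 4: γ = 7.688; Δt_4 = 7.688 × 44.6 = 342.9 years.
Total: 45.76 + 49.80 + 4.818 + 342.9 years.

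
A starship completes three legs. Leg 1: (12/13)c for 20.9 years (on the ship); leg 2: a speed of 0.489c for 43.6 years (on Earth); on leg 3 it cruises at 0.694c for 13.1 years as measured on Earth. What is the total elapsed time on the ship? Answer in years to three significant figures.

Leg 1: 20.9 years is already measured on the ship.
Leg 2: γ = 1/√(1 − 0.489²) = 1/√0.7609 = 1.146; τ_2 = 43.6/1.146 = 38.03 years.
Leg 3: γ = 1/√(1 − 0.694²) = 1/√0.5184 = 1.389; τ_3 = 13.1/1.389 = 9.432 years.
Total: 20.90 + 38.03 + 9.432 years.

τ = 68.4 years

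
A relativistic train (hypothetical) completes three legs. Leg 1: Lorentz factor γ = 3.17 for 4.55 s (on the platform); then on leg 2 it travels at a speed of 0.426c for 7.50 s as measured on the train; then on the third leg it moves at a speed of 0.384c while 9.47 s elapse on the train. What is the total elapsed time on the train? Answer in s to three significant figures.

τ = 18.4 s

Leg 1: γ = 3.17; τ_1 = 4.55/3.170 = 1.435 s.
Leg 2: 7.50 s is already measured on the train.
Leg 3: 9.47 s is already measured on the train.
Total: 1.435 + 7.500 + 9.470 s.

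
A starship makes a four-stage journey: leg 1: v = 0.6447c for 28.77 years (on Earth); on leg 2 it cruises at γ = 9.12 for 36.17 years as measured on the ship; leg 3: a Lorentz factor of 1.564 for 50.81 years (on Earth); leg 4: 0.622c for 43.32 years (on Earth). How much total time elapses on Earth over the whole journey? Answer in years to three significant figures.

Δt = 453 years

Leg 1: 28.77 years is already measured on Earth.
Leg 2: γ = 9.12; Δt_2 = 9.120 × 36.17 = 329.9 years.
Leg 3: 50.81 years is already measured on Earth.
Leg 4: 43.32 years is already measured on Earth.
Total: 28.77 + 329.9 + 50.81 + 43.32 years.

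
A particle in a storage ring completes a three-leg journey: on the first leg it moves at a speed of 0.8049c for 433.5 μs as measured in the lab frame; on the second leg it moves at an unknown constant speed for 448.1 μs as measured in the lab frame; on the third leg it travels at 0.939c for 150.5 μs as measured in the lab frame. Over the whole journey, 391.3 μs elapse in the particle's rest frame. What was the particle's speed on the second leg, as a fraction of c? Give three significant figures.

β = 0.983

Leg 1: γ = 1/√(1 − 0.8049²) = 1/√0.3521 = 1.685; τ_1 = 433.5/1.685 = 257.2 μs.
Leg 2: speed unknown; τ_2 = 448.1/γ_2.
Leg 3: γ = 1/√(1 − 0.939²) = 1/√0.1183 = 2.908; τ_3 = 150.5/2.908 = 51.76 μs.
Total proper time: 257.2 + τ_2 + 51.76 = 391.3, so τ_2 = 391.3 − 309.0 = 82.30 μs.
γ_2 = 448.1/82.30 = 5.445; β = √(1 − 1/γ²) = √0.9663.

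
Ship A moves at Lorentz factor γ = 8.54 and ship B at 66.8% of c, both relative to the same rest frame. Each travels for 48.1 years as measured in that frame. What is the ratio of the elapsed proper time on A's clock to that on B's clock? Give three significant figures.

A: γ = 8.54. B: β = 0.668; γ = 1/√(1 − 0.668²) = 1/√0.5538 = 1.344.
τ_A/τ_B = γ_B/γ_A = 1.344/8.540 = 0.1574, so τ_A/τ_B = 0.1574.

τ_A/τ_B = 0.157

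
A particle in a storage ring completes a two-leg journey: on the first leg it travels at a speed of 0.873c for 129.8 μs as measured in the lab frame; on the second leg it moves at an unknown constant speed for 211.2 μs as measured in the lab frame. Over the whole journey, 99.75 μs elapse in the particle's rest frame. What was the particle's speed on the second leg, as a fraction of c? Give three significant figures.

Leg 1: γ = 1/√(1 − 0.873²) = 1/√0.2379 = 2.050; τ_1 = 129.8/2.050 = 63.31 μs.
Leg 2: speed unknown; τ_2 = 211.2/γ_2.
Total proper time: 63.31 + τ_2 = 99.75, so τ_2 = 99.75 − 63.31 = 36.44 μs.
γ_2 = 211.2/36.44 = 5.795; β = √(1 − 1/γ²) = √0.9702.

β = 0.985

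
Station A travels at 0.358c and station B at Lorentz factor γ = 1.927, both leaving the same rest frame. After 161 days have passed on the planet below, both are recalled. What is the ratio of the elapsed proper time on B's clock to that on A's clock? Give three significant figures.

A: γ = 1/√(1 − 0.358²) = 1/√0.8718 = 1.071. B: γ = 1.927.
τ_A/τ_B = γ_B/γ_A = 1.927/1.071 = 1.799, so τ_B/τ_A = 0.5558.

τ_B/τ_A = 0.556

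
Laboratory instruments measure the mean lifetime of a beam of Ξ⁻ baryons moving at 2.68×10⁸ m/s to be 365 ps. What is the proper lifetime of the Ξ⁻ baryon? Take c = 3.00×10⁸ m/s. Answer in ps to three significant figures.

β = 2.68×10⁸/3.00×10⁸ = 0.8933; γ = 1/√(1 − 0.8933²) = 2.225
The lab-frame lifetime is the dilated interval; the proper lifetime is τ₀ = Δt/γ = 365/2.225 ps.

τ₀ = 164 ps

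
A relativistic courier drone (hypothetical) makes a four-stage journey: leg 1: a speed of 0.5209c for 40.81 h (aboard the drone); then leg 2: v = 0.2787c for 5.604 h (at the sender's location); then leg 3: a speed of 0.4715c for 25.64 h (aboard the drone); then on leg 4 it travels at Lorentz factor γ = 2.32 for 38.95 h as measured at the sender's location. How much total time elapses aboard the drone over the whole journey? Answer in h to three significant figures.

Leg 1: 40.81 h is already measured aboard the drone.
Leg 2: γ = 1/√(1 − 0.2787²) = 1/√0.9223 = 1.041; τ_2 = 5.604/1.041 = 5.382 h.
Leg 3: 25.64 h is already measured aboard the drone.
Leg 4: γ = 2.32; τ_4 = 38.95/2.320 = 16.79 h.
Total: 40.81 + 5.382 + 25.64 + 16.79 h.

τ = 88.6 h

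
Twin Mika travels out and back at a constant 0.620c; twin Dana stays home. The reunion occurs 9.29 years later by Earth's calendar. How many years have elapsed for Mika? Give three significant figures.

τ = 7.29 years

γ = 1/√(1 − 0.620²) = 1/√0.6156 = 1.275
Mika's clock measures proper time along the trip: τ = Δt/γ = 9.29/1.275 years.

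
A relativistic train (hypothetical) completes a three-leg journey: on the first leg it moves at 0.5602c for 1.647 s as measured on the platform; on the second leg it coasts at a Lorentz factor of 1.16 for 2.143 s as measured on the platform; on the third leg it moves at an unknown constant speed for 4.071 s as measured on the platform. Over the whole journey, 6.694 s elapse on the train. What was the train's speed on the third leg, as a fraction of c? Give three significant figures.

Leg 1: γ = 1/√(1 − 0.5602²) = 1/√0.6862 = 1.207; τ_1 = 1.647/1.207 = 1.364 s.
Leg 2: γ = 1.16; τ_2 = 2.143/1.160 = 1.847 s.
Leg 3: speed unknown; τ_3 = 4.071/γ_3.
Total proper time: 1.364 + 1.847 + τ_3 = 6.694, so τ_3 = 6.694 − 3.212 = 3.482 s.
γ_3 = 4.071/3.482 = 1.169; β = √(1 − 1/γ²) = √0.2683.

β = 0.518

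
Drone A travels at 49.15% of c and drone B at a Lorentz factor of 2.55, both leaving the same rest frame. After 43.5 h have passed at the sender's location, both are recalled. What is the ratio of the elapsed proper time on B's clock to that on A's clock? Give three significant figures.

τ_B/τ_A = 0.450

A: β = 0.4915; γ = 1/√(1 − 0.4915²) = 1/√0.7584 = 1.148. B: γ = 2.55.
τ_A/τ_B = γ_B/γ_A = 2.550/1.148 = 2.221, so τ_B/τ_A = 0.4503.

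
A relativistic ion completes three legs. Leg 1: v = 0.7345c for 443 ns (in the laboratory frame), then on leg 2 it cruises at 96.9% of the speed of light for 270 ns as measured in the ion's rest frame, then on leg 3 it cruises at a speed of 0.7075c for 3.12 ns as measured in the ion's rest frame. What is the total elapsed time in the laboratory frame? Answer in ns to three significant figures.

Δt = 1540 ns

Leg 1: 443 ns is already measured in the laboratory frame.
Leg 2: β = 0.969; γ = 1/√(1 − 0.969²) = 1/√0.06104 = 4.048; Δt_2 = 4.048 × 270 = 1093 ns.
Leg 3: γ = 1/√(1 − 0.7075²) = 1/√0.4994 = 1.415; Δt_3 = 1.415 × 3.12 = 4.415 ns.
Total: 443.0 + 1093 + 4.415 ns.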